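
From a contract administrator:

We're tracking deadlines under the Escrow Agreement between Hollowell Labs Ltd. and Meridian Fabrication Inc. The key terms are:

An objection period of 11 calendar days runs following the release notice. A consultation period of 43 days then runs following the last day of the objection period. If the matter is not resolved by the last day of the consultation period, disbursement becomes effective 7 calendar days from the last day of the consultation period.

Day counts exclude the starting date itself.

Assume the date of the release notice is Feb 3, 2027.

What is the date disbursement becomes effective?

Adding 11 calendar days to Feb 3, 2027 gives Feb 14, 2027, which is the last day of the objection period.
The last day of the consultation period: 43 calendar days after Feb 14, 2027 is Mar 29, 2027.
The date disbursement becomes effective: 7 calendar days after Mar 29, 2027 is Apr 5, 2027.

Apr 5, 2027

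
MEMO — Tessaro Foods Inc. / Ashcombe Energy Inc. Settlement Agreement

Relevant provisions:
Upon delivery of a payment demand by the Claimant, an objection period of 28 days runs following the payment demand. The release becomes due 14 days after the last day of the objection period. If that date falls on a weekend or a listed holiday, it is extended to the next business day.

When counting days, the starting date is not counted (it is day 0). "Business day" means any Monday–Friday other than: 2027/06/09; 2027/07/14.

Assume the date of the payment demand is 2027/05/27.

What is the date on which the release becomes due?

2027/07/08

Adding 28 calendar days to 2027/05/27 gives 2027/06/24, which is the last day of the objection period.
The date on which the release becomes due: 2027/06/24 + 14 days = 2027/07/08. 2027/07/08 is a Thursday and is not a listed holiday, so no roll-forward applies.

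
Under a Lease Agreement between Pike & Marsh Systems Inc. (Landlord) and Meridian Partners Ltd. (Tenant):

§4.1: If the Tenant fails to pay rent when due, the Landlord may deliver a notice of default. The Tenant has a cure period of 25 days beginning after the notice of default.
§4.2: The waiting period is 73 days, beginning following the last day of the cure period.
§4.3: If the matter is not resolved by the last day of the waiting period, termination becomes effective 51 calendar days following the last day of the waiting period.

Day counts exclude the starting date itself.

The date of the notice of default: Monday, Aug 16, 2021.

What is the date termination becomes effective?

Jan 12, 2022

The last day of the cure period: Aug 16, 2021 + 25 days = Sep 10, 2021.
The last day of the waiting period: 73 calendar days after Sep 10, 2021 is Nov 22, 2021.
The date termination becomes effective: 51 calendar days after Nov 22, 2021 is Jan 12, 2022.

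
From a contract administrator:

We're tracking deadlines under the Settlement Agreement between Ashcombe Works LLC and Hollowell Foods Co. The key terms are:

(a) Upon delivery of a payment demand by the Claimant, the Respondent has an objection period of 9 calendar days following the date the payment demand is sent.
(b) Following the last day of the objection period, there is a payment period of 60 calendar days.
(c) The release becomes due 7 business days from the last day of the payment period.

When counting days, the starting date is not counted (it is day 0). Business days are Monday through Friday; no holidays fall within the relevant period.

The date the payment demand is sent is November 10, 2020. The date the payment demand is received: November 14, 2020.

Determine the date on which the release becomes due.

The last day of the objection period: November 10, 2020 + 9 days = November 19, 2020.
The last day of the payment period: 60 calendar days after November 19, 2020 is January 18, 2021.
From Monday, January 18, 2021, 7 business days (Jan 19, Jan 20, Jan 21, Jan 22, Jan 25, Jan 26, Jan 27, skipping weekends) brings us to Wednesday, January 27, 2021, which is the date on which the release becomes due.

January 27, 2021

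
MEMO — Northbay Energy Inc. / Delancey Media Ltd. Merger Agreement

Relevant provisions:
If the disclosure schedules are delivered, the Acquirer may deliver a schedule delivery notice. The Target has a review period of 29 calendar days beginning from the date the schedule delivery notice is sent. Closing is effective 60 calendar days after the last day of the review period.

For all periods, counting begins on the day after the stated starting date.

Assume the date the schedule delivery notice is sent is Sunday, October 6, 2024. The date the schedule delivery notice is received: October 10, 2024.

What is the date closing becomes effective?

The last day of the review period: 29 calendar days after October 6, 2024 is November 4, 2024.
The date closing becomes effective: November 4, 2024 + 60 days = January 3, 2025.

January 3, 2025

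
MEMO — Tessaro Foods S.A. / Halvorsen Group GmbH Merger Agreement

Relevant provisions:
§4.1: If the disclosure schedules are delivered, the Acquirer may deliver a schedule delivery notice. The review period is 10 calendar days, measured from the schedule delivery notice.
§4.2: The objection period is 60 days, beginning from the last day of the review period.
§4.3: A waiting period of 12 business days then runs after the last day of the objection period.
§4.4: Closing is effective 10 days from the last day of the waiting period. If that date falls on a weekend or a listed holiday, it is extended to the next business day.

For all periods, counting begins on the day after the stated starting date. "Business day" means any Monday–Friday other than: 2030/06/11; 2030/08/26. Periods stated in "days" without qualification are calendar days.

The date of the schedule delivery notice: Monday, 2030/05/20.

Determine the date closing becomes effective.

The last day of the review period: 2030/05/20 + 10 days = 2030/05/30.
The last day of the objection period: 2030/05/30 + 60 days = 2030/07/29.
The last day of the waiting period: 12 business days after Monday, 2030/07/29, skipping weekends — Jul 30, Jul 31, Aug 1, Aug 2, …, Aug 12, Aug 13, Aug 14 — lands on Wednesday, 2030/08/14.
The date closing becomes effective: 10 calendar days after 2030/08/14 is 2030/08/24. That falls on a Saturday, so it rolls to the next business day, Tuesday, 2030/08/27.

2030/08/27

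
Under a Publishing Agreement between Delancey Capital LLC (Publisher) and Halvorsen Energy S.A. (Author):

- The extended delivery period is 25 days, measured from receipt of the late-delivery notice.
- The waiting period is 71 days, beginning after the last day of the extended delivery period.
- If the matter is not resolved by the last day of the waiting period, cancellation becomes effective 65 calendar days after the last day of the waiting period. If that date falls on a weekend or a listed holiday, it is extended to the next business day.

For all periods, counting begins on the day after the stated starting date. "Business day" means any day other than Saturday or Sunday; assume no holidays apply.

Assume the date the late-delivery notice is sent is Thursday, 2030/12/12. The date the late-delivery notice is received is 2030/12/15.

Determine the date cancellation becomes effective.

2031/05/26

Adding 25 calendar days to 2030/12/15 gives 2031/01/09, which is the last day of the extended delivery period.
The last day of the waiting period: 2031/01/09 + 71 days = 2031/03/21.
The date cancellation becomes effective: 65 calendar days after 2031/03/21 is 2031/05/25. That falls on a Sunday, so it rolls to the next business day, Monday, 2031/05/26.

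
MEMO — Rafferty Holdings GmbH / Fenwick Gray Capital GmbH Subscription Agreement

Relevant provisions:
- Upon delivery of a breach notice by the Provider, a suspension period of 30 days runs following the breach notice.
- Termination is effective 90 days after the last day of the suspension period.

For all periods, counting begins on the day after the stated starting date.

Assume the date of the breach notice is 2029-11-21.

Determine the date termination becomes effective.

2030-03-21

Adding 30 calendar days to 2029-11-21 gives 2029-12-21, which is the last day of the suspension period.
Adding 90 calendar days to 2029-12-21 gives 2030-03-21, which is the date termination becomes effective.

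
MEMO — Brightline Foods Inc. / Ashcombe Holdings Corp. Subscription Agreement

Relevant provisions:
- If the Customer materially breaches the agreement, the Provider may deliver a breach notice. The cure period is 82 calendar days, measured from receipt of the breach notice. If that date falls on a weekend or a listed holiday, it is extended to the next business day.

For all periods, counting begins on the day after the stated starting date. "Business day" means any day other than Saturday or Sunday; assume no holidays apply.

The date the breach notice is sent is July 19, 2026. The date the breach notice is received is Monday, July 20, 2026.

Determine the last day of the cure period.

Adding 82 calendar days to July 20, 2026 gives October 10, 2026, which is the last day of the cure period. That falls on a Saturday, so it rolls to the next business day, Monday, October 12, 2026.

October 12, 2026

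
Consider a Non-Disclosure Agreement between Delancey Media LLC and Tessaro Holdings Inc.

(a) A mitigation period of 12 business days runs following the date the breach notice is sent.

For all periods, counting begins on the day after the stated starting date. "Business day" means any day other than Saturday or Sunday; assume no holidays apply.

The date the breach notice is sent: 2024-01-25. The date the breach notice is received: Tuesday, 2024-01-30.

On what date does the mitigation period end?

2024-02-12

From Thursday, 2024-01-25, 12 business days (Jan 26, Jan 29, Jan 30, Jan 31, …, Feb 8, Feb 9, Feb 12, skipping weekends) brings us to Monday, 2024-02-12, which is the last day of the mitigation period.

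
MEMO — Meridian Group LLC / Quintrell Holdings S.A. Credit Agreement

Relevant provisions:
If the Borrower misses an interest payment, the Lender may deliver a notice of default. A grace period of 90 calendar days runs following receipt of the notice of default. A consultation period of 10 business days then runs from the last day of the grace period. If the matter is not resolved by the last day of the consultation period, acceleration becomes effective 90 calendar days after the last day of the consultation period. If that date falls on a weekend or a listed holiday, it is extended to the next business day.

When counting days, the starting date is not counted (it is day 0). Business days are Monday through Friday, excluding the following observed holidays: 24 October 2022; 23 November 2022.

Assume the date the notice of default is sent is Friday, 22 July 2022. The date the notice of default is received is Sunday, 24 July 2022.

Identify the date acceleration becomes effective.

6 February 2023

Adding 90 calendar days to 24 July 2022 gives 22 October 2022, which is the last day of the grace period.
The last day of the consultation period: counting 10 business days from Saturday, 22 October 2022 (Oct 25, Oct 26, Oct 27, Oct 28, Oct 31, Nov 1, Nov 2, Nov 3, Nov 4, Nov 7, skipping weekends and the listed holiday on Oct 24) reaches Monday, 7 November 2022.
The date acceleration becomes effective: 90 calendar days after 7 November 2022 is 5 February 2023. That falls on a Sunday, so it rolls to the next business day, Monday, 6 February 2023.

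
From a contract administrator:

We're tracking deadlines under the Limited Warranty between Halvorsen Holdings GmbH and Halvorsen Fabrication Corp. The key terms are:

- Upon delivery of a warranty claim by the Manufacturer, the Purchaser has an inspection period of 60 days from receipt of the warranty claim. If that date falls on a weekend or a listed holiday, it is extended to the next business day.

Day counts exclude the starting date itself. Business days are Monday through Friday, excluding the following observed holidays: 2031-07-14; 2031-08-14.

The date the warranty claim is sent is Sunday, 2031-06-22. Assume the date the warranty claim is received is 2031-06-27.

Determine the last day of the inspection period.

The last day of the inspection period: 60 calendar days after 2031-06-27 is 2031-08-26. 2031-08-26 is a Tuesday and is not a listed holiday, so no roll-forward applies.

2031-08-26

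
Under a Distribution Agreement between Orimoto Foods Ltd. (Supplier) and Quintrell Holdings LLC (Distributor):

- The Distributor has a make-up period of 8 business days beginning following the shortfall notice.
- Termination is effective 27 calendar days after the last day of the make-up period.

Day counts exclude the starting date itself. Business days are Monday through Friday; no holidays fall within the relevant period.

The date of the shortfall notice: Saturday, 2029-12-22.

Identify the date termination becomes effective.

The last day of the make-up period: 8 business days after Saturday, 2029-12-22, skipping weekends — Dec 24, Dec 25, Dec 26, Dec 27, Dec 28, Dec 31, Jan 1, Jan 2 — lands on Wednesday, 2030-01-02.
Adding 27 calendar days to 2030-01-02 gives 2030-01-29, which is the date termination becomes effective.

2030-01-29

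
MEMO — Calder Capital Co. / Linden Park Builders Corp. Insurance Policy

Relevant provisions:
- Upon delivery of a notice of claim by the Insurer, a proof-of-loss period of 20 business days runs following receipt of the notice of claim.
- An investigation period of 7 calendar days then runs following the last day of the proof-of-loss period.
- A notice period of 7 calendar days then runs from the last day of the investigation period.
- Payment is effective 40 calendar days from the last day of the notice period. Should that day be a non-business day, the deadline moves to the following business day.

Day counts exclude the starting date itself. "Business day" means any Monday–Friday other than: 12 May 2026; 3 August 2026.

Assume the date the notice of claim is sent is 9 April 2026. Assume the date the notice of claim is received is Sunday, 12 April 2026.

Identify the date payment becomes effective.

The last day of the proof-of-loss period: counting 20 business days from Sunday, 12 April 2026 (Apr 13, Apr 14, Apr 15, Apr 16, …, May 6, May 7, May 8, skipping weekends) reaches Friday, 8 May 2026.
The last day of the investigation period: 7 calendar days after 8 May 2026 is 15 May 2026.
Adding 7 calendar days to 15 May 2026 gives 22 May 2026, which is the last day of the notice period.
The date payment becomes effective: 40 calendar days after 22 May 2026 is 1 July 2026. 1 July 2026 is a Wednesday and is not a listed holiday, so no roll-forward applies.

1 July 2026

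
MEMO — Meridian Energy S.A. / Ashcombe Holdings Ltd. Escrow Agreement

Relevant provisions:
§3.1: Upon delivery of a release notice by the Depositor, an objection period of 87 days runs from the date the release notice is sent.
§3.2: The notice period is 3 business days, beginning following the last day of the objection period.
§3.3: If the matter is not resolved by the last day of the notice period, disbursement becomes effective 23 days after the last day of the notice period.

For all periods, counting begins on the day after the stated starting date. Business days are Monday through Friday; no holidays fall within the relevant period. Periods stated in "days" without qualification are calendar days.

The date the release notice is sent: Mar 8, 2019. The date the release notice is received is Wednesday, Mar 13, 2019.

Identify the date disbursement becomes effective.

The last day of the objection period: 87 calendar days after Mar 8, 2019 is Jun 3, 2019.
From Monday, Jun 3, 2019, 3 business days (Jun 4, Jun 5, Jun 6, skipping weekends) brings us to Thursday, Jun 6, 2019, which is the last day of the notice period.
Adding 23 calendar days to Jun 6, 2019 gives Jun 29, 2019, which is the date disbursement becomes effective.

Jun 29, 2019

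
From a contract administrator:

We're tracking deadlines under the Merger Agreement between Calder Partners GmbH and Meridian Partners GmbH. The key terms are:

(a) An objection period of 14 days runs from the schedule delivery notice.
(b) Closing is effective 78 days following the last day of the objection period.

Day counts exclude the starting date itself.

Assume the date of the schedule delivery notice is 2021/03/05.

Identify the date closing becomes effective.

The last day of the objection period: 2021/03/05 + 14 days = 2021/03/19.
The date closing becomes effective: 78 calendar days after 2021/03/19 is 2021/06/05.

2021/06/05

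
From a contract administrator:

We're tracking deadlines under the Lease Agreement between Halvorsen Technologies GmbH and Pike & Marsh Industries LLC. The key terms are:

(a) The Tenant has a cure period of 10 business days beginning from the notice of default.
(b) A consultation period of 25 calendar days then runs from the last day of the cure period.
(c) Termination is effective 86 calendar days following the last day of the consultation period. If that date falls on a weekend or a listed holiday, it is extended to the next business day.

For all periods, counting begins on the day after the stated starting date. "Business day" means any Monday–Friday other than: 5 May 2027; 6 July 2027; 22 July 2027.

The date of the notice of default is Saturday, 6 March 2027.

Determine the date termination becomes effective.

The last day of the cure period: 10 business days after Saturday, 6 March 2027, skipping weekends — Mar 8, Mar 9, Mar 10, Mar 11, Mar 12, Mar 15, Mar 16, Mar 17, Mar 18, Mar 19 — lands on Friday, 19 March 2027.
The last day of the consultation period: 19 March 2027 + 25 days = 13 April 2027.
Adding 86 calendar days to 13 April 2027 gives 8 July 2027, which is the date termination becomes effective. 8 July 2027 is a Thursday and is not a listed holiday, so no roll-forward applies.

8 July 2027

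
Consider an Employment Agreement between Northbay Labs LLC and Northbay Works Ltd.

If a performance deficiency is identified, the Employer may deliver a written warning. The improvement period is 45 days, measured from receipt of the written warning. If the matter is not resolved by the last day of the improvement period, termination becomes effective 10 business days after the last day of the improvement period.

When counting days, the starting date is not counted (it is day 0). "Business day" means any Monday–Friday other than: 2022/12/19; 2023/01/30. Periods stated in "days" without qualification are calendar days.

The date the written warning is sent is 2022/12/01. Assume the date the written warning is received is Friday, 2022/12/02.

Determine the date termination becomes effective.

Adding 45 calendar days to 2022/12/02 gives 2023/01/16, which is the last day of the improvement period.
From Monday, 2023/01/16, 10 business days (Jan 17, Jan 18, Jan 19, Jan 20, Jan 23, Jan 24, Jan 25, Jan 26, Jan 27, Jan 31, skipping weekends and the listed holiday on Jan 30) brings us to Tuesday, 2023/01/31, which is the date termination becomes effective.

2023/01/31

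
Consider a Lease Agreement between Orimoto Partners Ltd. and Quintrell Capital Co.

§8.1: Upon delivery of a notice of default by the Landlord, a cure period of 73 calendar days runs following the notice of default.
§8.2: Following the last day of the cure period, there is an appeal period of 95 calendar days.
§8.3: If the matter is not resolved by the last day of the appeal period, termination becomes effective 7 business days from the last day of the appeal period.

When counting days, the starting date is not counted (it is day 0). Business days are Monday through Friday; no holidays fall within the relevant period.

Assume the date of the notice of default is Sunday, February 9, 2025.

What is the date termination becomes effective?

August 5, 2025

Adding 73 calendar days to February 9, 2025 gives April 23, 2025, which is the last day of the cure period.
Adding 95 calendar days to April 23, 2025 gives July 27, 2025, which is the last day of the appeal period.
From Sunday, July 27, 2025, 7 business days (Jul 28, Jul 29, Jul 30, Jul 31, Aug 1, Aug 4, Aug 5, skipping weekends) brings us to Tuesday, August 5, 2025, which is the date termination becomes effective.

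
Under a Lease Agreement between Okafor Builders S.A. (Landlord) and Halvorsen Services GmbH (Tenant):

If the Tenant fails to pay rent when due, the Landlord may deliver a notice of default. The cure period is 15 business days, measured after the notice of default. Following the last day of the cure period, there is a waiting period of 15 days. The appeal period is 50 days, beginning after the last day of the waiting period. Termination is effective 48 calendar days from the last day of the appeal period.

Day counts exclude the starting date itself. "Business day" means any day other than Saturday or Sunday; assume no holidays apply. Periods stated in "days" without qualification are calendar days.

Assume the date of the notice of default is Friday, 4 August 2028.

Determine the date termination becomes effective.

From Friday, 4 August 2028, 15 business days (Aug 7, Aug 8, Aug 9, Aug 10, …, Aug 23, Aug 24, Aug 25, skipping weekends) brings us to Friday, 25 August 2028, which is the last day of the cure period.
Adding 15 calendar days to 25 August 2028 gives 9 September 2028, which is the last day of the waiting period.
The last day of the appeal period: 9 September 2028 + 50 days = 29 October 2028.
The date termination becomes effective: 29 October 2028 + 48 days = 16 December 2028.

16 December 2028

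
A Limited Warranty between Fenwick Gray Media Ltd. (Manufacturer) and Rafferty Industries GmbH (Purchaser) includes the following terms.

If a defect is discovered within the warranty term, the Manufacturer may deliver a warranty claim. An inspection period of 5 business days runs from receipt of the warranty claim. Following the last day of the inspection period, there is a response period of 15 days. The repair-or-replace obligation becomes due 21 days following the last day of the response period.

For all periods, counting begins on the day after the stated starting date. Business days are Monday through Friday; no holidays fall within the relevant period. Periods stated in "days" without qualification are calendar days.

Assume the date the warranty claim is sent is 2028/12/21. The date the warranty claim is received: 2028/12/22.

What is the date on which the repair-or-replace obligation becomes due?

The last day of the inspection period: 5 business days after Friday, 2028/12/22, skipping weekends — Dec 25, Dec 26, Dec 27, Dec 28, Dec 29 — lands on Friday, 2028/12/29.
Adding 15 calendar days to 2028/12/29 gives 2029/01/13, which is the last day of the response period.
The date on which the repair-or-replace obligation becomes due: 21 calendar days after 2029/01/13 is 2029/02/03.

2029/02/03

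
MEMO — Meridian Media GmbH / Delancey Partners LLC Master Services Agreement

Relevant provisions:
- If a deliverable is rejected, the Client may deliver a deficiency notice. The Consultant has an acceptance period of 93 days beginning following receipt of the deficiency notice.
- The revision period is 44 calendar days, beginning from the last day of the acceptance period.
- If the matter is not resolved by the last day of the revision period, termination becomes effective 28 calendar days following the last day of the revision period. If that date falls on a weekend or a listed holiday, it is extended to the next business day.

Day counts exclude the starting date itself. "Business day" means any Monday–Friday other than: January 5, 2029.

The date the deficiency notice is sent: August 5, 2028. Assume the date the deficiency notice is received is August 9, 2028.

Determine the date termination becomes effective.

January 22, 2029

The last day of the acceptance period: August 9, 2028 + 93 days = November 10, 2028.
Adding 44 calendar days to November 10, 2028 gives December 24, 2028, which is the last day of the revision period.
The date termination becomes effective: December 24, 2028 + 28 days = January 21, 2029. That falls on a Sunday, so it rolls to the next business day, Monday, January 22, 2029.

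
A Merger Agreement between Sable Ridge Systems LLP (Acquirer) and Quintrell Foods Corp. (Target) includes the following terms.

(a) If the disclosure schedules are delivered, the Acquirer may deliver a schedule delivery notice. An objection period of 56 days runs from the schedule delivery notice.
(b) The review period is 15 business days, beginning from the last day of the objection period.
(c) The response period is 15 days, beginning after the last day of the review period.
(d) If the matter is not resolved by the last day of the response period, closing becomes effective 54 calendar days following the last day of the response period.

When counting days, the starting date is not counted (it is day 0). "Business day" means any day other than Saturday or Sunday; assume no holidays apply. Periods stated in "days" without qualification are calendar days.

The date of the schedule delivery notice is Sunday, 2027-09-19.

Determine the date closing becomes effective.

2028-02-10

The last day of the objection period: 56 calendar days after 2027-09-19 is 2027-11-14.
The last day of the review period: 15 business days after Sunday, 2027-11-14, skipping weekends — Nov 15, Nov 16, Nov 17, Nov 18, …, Dec 1, Dec 2, Dec 3 — lands on Friday, 2027-12-03.
Adding 15 calendar days to 2027-12-03 gives 2027-12-18, which is the last day of the response period.
The date closing becomes effective: 2027-12-18 + 54 days = 2028-02-10.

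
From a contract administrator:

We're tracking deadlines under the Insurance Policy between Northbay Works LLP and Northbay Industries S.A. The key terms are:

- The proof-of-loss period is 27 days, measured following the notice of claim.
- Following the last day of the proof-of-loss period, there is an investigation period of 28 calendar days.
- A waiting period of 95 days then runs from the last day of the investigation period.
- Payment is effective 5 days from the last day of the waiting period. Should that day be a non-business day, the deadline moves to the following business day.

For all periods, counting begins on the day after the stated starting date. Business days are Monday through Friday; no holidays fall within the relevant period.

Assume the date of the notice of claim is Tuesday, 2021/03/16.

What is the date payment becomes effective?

The last day of the proof-of-loss period: 27 calendar days after 2021/03/16 is 2021/04/12.
Adding 28 calendar days to 2021/04/12 gives 2021/05/10, which is the last day of the investigation period.
Adding 95 calendar days to 2021/05/10 gives 2021/08/13, which is the last day of the waiting period.
The date payment becomes effective: 2021/08/13 + 5 days = 2021/08/18. 2021/08/18 is a Wednesday, so no roll-forward applies.

2021/08/18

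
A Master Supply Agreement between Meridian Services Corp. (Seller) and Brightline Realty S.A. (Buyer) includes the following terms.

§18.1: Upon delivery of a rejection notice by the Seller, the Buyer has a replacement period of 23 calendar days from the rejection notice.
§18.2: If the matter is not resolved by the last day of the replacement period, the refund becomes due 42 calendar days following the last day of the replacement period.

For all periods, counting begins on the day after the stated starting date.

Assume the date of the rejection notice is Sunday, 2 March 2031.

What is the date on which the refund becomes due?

Adding 23 calendar days to 2 March 2031 gives 25 March 2031, which is the last day of the replacement period.
Adding 42 calendar days to 25 March 2031 gives 6 May 2031, which is the date on which the refund becomes due.

6 May 2031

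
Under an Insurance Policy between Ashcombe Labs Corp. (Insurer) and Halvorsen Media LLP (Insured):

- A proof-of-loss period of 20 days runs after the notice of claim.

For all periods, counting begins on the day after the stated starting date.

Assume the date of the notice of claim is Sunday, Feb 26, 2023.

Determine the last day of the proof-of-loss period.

The last day of the proof-of-loss period: Feb 26, 2023 + 20 days = Mar 18, 2023.

Mar 18, 2023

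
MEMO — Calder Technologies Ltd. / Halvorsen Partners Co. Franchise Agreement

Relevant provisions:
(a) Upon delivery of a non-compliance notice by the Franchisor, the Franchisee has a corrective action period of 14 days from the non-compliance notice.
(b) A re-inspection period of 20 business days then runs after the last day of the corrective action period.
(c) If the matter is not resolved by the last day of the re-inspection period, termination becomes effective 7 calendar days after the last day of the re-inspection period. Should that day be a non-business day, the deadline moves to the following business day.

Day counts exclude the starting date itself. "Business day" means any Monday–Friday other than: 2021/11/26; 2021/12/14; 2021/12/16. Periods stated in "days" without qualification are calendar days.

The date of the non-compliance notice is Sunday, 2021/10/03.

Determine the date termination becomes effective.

2021/11/19

The last day of the corrective action period: 14 calendar days after 2021/10/03 is 2021/10/17.
The last day of the re-inspection period: counting 20 business days from Sunday, 2021/10/17 (Oct 18, Oct 19, Oct 20, Oct 21, …, Nov 10, Nov 11, Nov 12, skipping weekends) reaches Friday, 2021/11/12.
Adding 7 calendar days to 2021/11/12 gives 2021/11/19, which is the date termination becomes effective. 2021/11/19 is a Friday and is not a listed holiday, so no roll-forward applies.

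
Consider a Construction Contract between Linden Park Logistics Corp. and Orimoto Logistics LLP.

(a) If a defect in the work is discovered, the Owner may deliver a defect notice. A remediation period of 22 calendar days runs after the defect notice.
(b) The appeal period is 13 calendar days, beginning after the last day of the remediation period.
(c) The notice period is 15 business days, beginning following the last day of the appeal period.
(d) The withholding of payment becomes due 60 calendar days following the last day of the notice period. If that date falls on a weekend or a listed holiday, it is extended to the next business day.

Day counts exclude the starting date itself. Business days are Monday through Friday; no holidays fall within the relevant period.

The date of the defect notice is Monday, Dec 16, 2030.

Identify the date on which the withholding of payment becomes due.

Apr 11, 2031

Adding 22 calendar days to Dec 16, 2030 gives Jan 7, 2031, which is the last day of the remediation period.
Adding 13 calendar days to Jan 7, 2031 gives Jan 20, 2031, which is the last day of the appeal period.
The last day of the notice period: 15 business days after Monday, Jan 20, 2031, skipping weekends — Jan 21, Jan 22, Jan 23, Jan 24, …, Feb 6, Feb 7, Feb 10 — lands on Monday, Feb 10, 2031.
The date on which the withholding of payment becomes due: Feb 10, 2031 + 60 days = Apr 11, 2031. Apr 11, 2031 is a Friday, so no roll-forward applies.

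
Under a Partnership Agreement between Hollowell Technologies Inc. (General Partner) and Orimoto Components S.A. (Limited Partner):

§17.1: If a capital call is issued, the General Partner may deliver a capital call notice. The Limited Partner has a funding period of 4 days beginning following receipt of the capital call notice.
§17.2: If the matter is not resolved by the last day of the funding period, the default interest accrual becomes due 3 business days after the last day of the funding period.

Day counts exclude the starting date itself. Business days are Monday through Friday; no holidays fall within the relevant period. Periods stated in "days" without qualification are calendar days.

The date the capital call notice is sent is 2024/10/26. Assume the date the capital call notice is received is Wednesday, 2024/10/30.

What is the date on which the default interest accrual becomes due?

Adding 4 calendar days to 2024/10/30 gives 2024/11/03, which is the last day of the funding period.
The date on which the default interest accrual becomes due: 3 business days after Sunday, 2024/11/03, skipping weekends — Nov 4, Nov 5, Nov 6 — lands on Wednesday, 2024/11/06.

2024/11/06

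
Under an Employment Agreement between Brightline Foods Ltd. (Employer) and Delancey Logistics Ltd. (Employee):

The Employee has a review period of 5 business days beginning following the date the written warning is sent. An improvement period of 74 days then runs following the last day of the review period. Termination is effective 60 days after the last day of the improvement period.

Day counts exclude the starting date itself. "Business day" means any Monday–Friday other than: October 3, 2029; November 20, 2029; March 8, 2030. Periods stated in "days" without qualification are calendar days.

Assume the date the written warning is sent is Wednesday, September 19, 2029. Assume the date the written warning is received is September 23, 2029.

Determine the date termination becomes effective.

The last day of the review period: counting 5 business days from Wednesday, September 19, 2029 (Sep 20, Sep 21, Sep 24, Sep 25, Sep 26, skipping weekends) reaches Wednesday, September 26, 2029.
The last day of the improvement period: 74 calendar days after September 26, 2029 is December 9, 2029.
The date termination becomes effective: 60 calendar days after December 9, 2029 is February 7, 2030.

February 7, 2030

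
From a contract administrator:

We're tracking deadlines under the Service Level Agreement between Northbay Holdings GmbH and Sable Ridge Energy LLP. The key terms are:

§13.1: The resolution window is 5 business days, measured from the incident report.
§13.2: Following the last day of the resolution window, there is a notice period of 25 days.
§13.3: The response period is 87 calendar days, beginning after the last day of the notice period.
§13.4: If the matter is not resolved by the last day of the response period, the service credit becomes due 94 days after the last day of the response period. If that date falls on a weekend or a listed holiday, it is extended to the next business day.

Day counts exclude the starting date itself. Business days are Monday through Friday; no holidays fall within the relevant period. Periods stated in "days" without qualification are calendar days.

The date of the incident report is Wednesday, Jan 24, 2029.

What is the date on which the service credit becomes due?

Aug 27, 2029

From Wednesday, Jan 24, 2029, 5 business days (Jan 25, Jan 26, Jan 29, Jan 30, Jan 31, skipping weekends) brings us to Wednesday, Jan 31, 2029, which is the last day of the resolution window.
The last day of the notice period: Jan 31, 2029 + 25 days = Feb 25, 2029.
The last day of the response period: 87 calendar days after Feb 25, 2029 is May 23, 2029.
The date on which the service credit becomes due: May 23, 2029 + 94 days = Aug 25, 2029. That falls on a Saturday, so it rolls to the next business day, Monday, Aug 27, 2029.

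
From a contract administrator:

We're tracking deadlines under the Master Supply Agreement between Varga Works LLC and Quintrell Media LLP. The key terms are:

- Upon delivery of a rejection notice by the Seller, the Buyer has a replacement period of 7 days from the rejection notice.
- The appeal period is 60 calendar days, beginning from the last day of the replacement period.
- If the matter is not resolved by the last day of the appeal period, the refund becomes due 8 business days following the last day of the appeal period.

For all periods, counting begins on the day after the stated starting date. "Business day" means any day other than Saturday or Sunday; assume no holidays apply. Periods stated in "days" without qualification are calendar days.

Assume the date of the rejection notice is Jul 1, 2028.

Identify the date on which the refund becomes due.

Adding 7 calendar days to Jul 1, 2028 gives Jul 8, 2028, which is the last day of the replacement period.
Adding 60 calendar days to Jul 8, 2028 gives Sep 6, 2028, which is the last day of the appeal period.
The date on which the refund becomes due: 8 business days after Wednesday, Sep 6, 2028, skipping weekends — Sep 7, Sep 8, Sep 11, Sep 12, Sep 13, Sep 14, Sep 15, Sep 18 — lands on Monday, Sep 18, 2028.

Sep 18, 2028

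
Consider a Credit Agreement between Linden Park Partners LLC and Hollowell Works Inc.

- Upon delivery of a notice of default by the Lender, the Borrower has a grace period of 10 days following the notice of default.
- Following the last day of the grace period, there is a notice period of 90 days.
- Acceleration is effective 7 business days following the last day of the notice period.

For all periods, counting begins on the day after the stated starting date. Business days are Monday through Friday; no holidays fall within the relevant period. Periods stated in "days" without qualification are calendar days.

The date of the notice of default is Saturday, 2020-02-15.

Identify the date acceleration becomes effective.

Adding 10 calendar days to 2020-02-15 gives 2020-02-25, which is the last day of the grace period.
The last day of the notice period: 90 calendar days after 2020-02-25 is 2020-05-25.
The date acceleration becomes effective: counting 7 business days from Monday, 2020-05-25 (May 26, May 27, May 28, May 29, Jun 1, Jun 2, Jun 3, skipping weekends) reaches Wednesday, 2020-06-03.

2020-06-03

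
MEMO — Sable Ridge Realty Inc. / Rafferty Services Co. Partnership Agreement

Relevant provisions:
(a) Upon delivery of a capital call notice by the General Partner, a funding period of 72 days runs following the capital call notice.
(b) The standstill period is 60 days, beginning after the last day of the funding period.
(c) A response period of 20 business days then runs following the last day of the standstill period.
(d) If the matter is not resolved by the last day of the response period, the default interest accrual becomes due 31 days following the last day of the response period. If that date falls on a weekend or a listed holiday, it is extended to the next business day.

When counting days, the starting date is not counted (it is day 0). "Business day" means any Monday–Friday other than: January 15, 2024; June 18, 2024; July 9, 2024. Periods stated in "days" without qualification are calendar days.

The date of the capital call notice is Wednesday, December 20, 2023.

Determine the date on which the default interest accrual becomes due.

Adding 72 calendar days to December 20, 2023 gives March 1, 2024, which is the last day of the funding period.
The last day of the standstill period: 60 calendar days after March 1, 2024 is April 30, 2024.
The last day of the response period: 20 business days after Tuesday, April 30, 2024, skipping weekends — May 1, May 2, May 3, May 6, …, May 24, May 27, May 28 — lands on Tuesday, May 28, 2024.
Adding 31 calendar days to May 28, 2024 gives June 28, 2024, which is the date on which the default interest accrual becomes due. June 28, 2024 is a Friday and is not a listed holiday, so no roll-forward applies.

June 28, 2024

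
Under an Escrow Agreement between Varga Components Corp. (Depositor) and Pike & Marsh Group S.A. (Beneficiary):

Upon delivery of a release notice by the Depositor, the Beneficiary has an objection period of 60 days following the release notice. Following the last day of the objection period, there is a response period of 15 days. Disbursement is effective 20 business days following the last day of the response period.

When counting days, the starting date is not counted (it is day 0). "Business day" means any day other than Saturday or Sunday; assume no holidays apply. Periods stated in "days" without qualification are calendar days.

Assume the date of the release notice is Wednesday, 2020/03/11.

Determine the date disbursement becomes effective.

2020/06/22

Adding 60 calendar days to 2020/03/11 gives 2020/05/10, which is the last day of the objection period.
Adding 15 calendar days to 2020/05/10 gives 2020/05/25, which is the last day of the response period.
The date disbursement becomes effective: counting 20 business days from Monday, 2020/05/25 (May 26, May 27, May 28, May 29, …, Jun 18, Jun 19, Jun 22, skipping weekends) reaches Monday, 2020/06/22.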